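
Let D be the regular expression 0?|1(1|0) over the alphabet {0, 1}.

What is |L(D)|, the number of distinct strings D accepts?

The expression has no Kleene star, so L(D) is finite. Expanding the alternatives gives {ε, 0, 10, 11}.
That is 1 of length 0, 1 of length 1, 2 of length 2: 4 strings in all.

4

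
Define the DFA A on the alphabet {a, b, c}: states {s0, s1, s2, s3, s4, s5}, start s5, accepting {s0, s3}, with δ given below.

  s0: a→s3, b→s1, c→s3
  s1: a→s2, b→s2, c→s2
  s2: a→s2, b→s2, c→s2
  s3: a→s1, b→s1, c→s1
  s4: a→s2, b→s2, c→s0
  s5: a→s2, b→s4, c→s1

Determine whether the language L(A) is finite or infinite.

The useful states (reachable from s5 and able to reach an accepting state) are {s0, s3, s4, s5}.
Restricted to these states the transition graph has no cycle, so every accepting path has bounded length and L is finite.

finite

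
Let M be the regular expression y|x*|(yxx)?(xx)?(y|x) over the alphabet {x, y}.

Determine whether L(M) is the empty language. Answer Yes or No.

The empty string ε matches the expression, so it belongs to L(M).
Since L(M) contains at least one string, it is not empty.

No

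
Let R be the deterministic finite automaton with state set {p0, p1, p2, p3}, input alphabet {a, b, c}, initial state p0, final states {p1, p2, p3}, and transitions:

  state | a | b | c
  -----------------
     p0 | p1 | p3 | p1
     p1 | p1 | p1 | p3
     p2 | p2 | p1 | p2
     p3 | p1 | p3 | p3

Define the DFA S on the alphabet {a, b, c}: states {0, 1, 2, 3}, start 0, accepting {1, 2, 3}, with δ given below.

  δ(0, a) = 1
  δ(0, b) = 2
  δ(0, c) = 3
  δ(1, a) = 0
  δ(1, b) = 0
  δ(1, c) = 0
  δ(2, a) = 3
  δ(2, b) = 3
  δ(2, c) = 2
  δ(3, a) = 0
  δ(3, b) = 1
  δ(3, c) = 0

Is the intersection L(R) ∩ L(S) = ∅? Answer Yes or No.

No

The string a is accepted by both R and S.
Hence L(R) ∩ L(S) ≠ ∅.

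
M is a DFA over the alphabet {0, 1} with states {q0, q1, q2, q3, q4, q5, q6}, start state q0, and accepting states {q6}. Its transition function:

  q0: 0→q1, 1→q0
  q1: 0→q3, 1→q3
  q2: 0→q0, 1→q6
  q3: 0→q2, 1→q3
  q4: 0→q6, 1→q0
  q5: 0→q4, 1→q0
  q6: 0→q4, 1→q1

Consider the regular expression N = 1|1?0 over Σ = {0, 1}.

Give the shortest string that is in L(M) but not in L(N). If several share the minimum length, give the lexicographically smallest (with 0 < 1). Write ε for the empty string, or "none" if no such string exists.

The string 0001 is accepted by M but not by N.
No shorter string lies in the difference, and 0001 is the lexicographically first length-4 string in L(M) \ L(N).

0001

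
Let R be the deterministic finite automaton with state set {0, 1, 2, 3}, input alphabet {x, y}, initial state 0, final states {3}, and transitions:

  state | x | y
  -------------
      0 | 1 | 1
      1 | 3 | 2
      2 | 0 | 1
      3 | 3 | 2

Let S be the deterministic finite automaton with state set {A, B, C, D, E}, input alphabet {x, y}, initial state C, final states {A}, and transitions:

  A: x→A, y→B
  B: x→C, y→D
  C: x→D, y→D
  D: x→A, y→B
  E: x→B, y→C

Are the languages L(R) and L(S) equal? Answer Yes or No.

Exploring the product automaton R × S from the start pair (0, C), following both machines on each input symbol, reaches 4 state pairs: (0, C), (1, D), (3, A), (2, B).
R accepts in {3} and S accepts in {A}. In every reachable pair the two components are either both accepting — (3, A) — or both non-accepting, so no string is accepted by exactly one of the machines: L(R) \ L(S) and L(S) \ L(R) are both empty.
Hence every string is accepted by R iff it is accepted by S, and the two languages coincide.

Yes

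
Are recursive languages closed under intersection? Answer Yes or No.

Yes

Run both deciders on the input and accept iff both accept; the combined machine always halts.
So the recursive languages are closed under intersection.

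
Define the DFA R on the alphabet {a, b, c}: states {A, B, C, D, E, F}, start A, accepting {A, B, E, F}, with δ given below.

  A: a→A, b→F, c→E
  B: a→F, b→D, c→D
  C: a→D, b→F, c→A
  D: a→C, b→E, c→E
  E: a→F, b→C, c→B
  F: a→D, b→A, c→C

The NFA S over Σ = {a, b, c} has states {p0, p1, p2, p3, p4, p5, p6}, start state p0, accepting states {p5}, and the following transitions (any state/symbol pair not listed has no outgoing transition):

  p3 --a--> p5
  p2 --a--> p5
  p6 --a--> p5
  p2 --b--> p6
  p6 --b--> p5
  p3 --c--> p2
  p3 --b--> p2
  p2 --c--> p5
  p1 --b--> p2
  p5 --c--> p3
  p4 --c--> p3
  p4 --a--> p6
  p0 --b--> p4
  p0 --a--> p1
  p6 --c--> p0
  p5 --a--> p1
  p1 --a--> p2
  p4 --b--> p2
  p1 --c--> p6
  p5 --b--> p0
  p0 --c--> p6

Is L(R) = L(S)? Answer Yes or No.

No

The empty string ε is accepted by R but rejected by S.
So L(R) ≠ L(S).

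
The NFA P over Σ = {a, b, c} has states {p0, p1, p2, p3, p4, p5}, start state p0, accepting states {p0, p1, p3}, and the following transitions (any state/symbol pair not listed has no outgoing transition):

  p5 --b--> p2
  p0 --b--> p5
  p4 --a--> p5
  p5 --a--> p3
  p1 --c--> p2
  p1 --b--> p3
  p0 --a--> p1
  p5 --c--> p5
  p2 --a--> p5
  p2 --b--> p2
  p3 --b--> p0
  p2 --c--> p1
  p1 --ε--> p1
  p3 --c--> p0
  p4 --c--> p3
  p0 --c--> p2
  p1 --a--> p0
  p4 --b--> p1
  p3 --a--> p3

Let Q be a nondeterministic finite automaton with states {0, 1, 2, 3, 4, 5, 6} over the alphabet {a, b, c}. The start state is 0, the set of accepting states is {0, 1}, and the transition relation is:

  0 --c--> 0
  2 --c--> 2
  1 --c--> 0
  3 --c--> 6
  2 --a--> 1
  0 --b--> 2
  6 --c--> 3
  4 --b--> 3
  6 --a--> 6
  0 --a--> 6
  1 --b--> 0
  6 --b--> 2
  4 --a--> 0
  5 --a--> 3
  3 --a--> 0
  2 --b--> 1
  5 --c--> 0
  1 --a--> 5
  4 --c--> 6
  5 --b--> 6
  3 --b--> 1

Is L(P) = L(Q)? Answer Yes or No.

No

The string a is accepted by P but rejected by Q.
So L(P) ≠ L(Q).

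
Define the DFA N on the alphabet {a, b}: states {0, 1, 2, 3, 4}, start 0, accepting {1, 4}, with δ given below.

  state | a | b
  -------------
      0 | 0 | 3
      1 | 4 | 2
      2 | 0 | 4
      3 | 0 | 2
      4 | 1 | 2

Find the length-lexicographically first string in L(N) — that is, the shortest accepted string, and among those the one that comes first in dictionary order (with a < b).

A breadth-first search from 0 reaches an accepting state first via the path 0 → 3 → 2 → 4 on input bbb.
No string of length < 3 is accepted (BFS exhausts all shorter strings without reaching an accepting state), and bbb is the lexicographically least accepting string of length 3.

bbb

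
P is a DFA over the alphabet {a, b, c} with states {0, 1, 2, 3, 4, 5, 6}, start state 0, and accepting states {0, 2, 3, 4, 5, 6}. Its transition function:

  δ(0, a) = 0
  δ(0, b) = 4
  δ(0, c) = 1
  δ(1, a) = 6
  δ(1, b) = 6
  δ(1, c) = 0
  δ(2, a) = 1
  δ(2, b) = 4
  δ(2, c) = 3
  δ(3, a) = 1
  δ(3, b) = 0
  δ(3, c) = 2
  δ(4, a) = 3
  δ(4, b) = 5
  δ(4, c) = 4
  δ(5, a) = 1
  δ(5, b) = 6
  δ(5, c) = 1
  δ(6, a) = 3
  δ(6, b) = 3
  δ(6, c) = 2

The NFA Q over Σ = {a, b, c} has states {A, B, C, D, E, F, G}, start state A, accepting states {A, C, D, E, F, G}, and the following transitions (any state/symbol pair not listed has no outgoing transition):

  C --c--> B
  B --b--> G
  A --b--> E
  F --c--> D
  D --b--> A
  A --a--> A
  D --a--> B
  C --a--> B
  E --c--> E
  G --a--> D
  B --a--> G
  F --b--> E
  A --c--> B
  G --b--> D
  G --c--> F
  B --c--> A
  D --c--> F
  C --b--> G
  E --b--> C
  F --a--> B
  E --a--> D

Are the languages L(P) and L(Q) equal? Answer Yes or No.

Exploring the product automaton P × Q from the start pair (0, A), following both machines on each input symbol, reaches 7 state pairs: (0, A), (4, E), (1, B), (3, D), (5, C), (6, G), (2, F).
P accepts in {0, 2, 3, 4, 5, 6} and Q accepts in {A, C, D, E, F, G}. In every reachable pair the two components are either both accepting — (0, A), (4, E), (3, D), (5, C), (6, G), (2, F) — or both non-accepting, so no string is accepted by exactly one of the machines: L(P) \ L(Q) and L(Q) \ L(P) are both empty.
Hence every string is accepted by P iff it is accepted by Q, and the two languages coincide.

Yes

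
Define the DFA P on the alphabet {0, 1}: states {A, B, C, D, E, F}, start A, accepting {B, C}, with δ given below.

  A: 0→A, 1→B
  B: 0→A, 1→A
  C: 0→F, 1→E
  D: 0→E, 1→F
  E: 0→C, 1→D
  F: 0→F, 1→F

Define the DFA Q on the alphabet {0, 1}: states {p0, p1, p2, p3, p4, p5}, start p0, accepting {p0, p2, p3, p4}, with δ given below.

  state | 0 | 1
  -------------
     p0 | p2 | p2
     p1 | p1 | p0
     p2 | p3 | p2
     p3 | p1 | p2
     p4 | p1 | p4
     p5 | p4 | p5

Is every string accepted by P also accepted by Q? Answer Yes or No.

Yes

Exploring the product automaton P × Q from the start pair (A, p0), following both machines on each input symbol, reaches 6 state pairs: (A, p0), (A, p2), (B, p2), (A, p3), (A, p1), (B, p0).
P accepts in {B, C} and Q accepts in {p0, p2, p3, p4}. The reachable pairs whose P-component is accepting are (B, p2), (B, p0); in each of them the Q-component is accepting too, so the product for L(P) \ L(Q) (P-component accepting, Q-component rejecting) has no reachable accepting pair and the difference is empty.
Hence every string in L(P) is also in L(Q).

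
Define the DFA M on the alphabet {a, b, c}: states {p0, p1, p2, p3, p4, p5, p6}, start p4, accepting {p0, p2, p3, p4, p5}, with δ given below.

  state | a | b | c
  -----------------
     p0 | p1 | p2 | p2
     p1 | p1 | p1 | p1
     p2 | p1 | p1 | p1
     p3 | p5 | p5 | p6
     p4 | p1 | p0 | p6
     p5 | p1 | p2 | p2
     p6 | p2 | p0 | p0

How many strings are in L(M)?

11

The useful subgraph on states {p0, p2, p4, p6} is acyclic, so L(M) is finite; the longest accepting path visits 4 useful states, giving maximum string length 3.
Counting accepting paths from p4 by length: 1 of length 0, 1 of length 1, 5 of length 2, 4 of length 3. Total 11.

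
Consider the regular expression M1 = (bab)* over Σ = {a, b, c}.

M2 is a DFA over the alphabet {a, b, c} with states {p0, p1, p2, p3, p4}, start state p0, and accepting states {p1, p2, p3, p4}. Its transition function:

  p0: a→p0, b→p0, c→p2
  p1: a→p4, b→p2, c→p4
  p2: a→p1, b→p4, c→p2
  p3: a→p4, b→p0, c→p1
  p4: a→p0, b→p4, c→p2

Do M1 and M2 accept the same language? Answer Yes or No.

No

The empty string ε is accepted by M1 but rejected by M2.
So L(M1) ≠ L(M2).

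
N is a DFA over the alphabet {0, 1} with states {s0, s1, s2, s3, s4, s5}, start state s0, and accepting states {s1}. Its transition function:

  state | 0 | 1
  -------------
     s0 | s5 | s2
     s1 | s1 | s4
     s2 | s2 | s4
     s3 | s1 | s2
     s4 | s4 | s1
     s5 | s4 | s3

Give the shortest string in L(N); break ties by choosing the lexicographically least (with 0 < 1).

001

A breadth-first search from s0 reaches an accepting state first via the path s0 → s5 → s4 → s1 on input 001.
No string of length < 3 is accepted (BFS exhausts all shorter strings without reaching an accepting state), and 001 is the lexicographically least accepting string of length 3.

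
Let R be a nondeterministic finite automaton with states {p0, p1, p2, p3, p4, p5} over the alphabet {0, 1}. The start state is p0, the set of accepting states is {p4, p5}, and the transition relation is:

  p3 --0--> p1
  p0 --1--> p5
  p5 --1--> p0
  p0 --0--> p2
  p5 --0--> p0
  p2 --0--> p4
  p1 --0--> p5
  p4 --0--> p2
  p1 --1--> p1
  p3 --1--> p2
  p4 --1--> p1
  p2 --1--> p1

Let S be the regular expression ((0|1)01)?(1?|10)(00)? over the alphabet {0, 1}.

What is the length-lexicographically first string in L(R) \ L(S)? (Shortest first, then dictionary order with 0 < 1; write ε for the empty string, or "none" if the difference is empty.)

010

The string 010 is accepted by R but not by S.
No shorter string lies in the difference, and 010 is the lexicographically first length-3 string in L(R) \ L(S).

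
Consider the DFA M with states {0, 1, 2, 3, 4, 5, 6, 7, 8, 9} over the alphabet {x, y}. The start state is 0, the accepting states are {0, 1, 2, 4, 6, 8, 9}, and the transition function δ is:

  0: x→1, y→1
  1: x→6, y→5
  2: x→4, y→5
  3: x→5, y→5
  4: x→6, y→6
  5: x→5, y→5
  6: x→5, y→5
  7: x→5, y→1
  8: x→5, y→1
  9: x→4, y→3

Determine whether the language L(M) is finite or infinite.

finite

The useful states (reachable from 0 and able to reach an accepting state) are {0, 1, 6}.
Restricted to these states the transition graph has no cycle, so every accepting path has bounded length and L is finite.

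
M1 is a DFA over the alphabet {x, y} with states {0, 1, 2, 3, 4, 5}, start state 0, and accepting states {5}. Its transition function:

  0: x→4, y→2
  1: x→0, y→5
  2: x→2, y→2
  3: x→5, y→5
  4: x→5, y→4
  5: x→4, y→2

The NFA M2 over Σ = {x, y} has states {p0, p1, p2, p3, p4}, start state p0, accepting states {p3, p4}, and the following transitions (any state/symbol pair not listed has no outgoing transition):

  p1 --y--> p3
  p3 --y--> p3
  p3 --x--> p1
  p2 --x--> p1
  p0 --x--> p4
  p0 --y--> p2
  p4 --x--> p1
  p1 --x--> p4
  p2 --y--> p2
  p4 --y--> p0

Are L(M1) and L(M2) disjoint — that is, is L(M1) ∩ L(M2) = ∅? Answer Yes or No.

The string xyx is accepted by both M1 and M2.
Hence L(M1) ∩ L(M2) ≠ ∅.

No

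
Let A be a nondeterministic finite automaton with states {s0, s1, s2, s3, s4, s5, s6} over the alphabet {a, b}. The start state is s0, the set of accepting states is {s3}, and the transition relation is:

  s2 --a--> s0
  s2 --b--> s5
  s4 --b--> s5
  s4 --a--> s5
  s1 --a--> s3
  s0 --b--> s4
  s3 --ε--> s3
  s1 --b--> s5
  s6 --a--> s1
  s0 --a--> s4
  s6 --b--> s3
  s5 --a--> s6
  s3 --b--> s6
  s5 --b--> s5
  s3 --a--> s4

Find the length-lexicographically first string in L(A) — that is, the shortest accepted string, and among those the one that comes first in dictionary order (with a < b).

aaab

A breadth-first search from s0 reaches an accepting state first via the path s0 → s4 → s5 → s6 → s3 on input aaab.
No string of length < 4 is accepted (BFS exhausts all shorter strings without reaching an accepting state), and aaab is the lexicographically least accepting string of length 4.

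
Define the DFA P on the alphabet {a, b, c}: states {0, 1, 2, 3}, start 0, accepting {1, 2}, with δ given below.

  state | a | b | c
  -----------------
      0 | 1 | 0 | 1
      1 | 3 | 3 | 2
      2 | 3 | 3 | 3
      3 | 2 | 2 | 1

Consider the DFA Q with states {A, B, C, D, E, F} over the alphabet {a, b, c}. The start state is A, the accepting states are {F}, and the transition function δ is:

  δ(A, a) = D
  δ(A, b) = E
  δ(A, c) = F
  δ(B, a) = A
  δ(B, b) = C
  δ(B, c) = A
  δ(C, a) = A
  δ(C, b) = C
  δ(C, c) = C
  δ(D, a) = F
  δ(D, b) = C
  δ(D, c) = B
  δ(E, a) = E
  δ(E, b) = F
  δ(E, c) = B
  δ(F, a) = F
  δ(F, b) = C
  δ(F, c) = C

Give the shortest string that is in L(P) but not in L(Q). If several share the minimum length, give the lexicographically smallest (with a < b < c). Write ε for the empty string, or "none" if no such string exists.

a

The string a is accepted by P but not by Q.
No shorter string lies in the difference, and a is the lexicographically first length-1 string in L(P) \ L(Q).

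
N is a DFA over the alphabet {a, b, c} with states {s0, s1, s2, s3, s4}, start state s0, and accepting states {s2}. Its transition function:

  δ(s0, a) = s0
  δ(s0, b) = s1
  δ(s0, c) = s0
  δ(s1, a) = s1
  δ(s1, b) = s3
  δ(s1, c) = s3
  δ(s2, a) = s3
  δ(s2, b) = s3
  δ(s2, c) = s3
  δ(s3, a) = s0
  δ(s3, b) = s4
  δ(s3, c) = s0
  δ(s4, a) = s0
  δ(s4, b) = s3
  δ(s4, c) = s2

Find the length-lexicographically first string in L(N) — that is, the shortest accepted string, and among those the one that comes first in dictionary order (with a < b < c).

A breadth-first search from s0 reaches an accepting state first via the path s0 → s1 → s3 → s4 → s2 on input bbbc.
No string of length < 4 is accepted (BFS exhausts all shorter strings without reaching an accepting state), and bbbc is the lexicographically least accepting string of length 4.

bbbc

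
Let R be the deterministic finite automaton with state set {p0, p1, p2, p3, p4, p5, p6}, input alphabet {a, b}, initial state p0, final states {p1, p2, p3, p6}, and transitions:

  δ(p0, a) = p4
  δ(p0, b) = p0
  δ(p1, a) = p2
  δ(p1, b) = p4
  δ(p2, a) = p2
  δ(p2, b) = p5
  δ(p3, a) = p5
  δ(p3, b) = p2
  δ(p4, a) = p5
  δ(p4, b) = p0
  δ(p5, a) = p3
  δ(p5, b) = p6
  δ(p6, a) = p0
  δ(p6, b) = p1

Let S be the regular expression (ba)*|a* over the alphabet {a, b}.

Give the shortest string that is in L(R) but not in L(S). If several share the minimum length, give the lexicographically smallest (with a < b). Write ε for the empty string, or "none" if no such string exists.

aab

The string aab is accepted by R but not by S.
No shorter string lies in the difference, and aab is the lexicographically first length-3 string in L(R) \ L(S).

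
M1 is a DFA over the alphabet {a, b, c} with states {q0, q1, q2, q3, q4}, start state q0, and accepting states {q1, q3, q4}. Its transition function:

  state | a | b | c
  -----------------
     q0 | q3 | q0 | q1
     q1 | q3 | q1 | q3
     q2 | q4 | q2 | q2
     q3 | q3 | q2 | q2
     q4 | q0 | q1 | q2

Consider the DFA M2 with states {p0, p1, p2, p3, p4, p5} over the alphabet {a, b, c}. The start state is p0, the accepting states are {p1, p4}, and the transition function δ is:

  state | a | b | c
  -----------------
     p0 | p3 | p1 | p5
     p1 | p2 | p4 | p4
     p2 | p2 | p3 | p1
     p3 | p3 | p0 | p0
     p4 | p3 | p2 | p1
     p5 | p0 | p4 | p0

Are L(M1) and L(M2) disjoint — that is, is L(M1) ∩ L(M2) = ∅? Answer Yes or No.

The string bc is accepted by both M1 and M2.
Hence L(M1) ∩ L(M2) ≠ ∅.

No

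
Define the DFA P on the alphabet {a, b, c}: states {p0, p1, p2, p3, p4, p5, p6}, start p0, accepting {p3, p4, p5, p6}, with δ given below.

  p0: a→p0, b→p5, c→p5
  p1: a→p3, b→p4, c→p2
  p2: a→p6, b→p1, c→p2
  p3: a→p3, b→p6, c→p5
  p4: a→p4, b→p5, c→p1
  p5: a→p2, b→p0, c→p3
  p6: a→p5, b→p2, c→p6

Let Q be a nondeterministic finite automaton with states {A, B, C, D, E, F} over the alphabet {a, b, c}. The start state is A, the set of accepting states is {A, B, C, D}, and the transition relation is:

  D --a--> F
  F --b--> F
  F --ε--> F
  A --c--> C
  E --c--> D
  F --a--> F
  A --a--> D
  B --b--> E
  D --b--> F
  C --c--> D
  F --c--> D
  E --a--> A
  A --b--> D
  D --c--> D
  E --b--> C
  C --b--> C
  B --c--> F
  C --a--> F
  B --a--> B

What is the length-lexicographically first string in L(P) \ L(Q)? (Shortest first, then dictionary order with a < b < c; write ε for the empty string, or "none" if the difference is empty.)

ab

The string ab is accepted by P but not by Q.
No shorter string lies in the difference, and ab is the lexicographically first length-2 string in L(P) \ L(Q).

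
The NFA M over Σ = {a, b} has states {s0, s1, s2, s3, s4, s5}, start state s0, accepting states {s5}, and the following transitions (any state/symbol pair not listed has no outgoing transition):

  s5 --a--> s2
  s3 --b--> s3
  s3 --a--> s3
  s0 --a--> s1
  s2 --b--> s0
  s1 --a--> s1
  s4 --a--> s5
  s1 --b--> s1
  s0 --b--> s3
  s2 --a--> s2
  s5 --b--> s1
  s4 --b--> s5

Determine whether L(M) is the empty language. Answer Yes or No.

Yes

The states reachable from the start state are {s0, s1, s3}.
None of the accepting states {s5} is reachable, so no string is accepted and L(M) = ∅.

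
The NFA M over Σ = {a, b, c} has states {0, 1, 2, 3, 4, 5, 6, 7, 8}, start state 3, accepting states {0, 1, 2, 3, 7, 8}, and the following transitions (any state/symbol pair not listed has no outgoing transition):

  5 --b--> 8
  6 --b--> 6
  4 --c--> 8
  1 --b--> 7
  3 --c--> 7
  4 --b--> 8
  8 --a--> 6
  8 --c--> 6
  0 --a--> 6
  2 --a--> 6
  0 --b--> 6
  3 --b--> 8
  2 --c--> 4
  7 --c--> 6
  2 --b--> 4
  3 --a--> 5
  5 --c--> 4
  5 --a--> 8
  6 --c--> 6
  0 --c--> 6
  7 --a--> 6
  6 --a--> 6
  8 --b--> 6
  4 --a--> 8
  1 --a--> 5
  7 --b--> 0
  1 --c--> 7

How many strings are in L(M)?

The useful subgraph on states {0, 3, 4, 5, 7, 8} is acyclic, so L(M) is finite; the longest accepting path visits 4 useful states, giving maximum string length 3.
Counting accepting paths from 3 by length: 1 of length 0, 2 of length 1, 3 of length 2, 3 of length 3. Total 9.

9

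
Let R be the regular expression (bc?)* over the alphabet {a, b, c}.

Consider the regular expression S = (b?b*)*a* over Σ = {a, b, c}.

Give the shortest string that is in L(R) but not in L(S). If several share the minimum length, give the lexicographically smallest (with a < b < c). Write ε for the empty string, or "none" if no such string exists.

bc

The string bc is accepted by R but not by S.
No shorter string lies in the difference, and bc is the lexicographically first length-2 string in L(R) \ L(S).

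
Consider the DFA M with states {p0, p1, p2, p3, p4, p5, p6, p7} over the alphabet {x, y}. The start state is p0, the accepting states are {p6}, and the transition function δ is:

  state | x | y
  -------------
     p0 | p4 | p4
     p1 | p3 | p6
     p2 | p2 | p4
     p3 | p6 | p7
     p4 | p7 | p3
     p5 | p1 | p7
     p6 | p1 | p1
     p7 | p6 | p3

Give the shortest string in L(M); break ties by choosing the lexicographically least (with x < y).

xxx

A breadth-first search from p0 reaches an accepting state first via the path p0 → p4 → p7 → p6 on input xxx.
No string of length < 3 is accepted (BFS exhausts all shorter strings without reaching an accepting state), and xxx is the lexicographically least accepting string of length 3.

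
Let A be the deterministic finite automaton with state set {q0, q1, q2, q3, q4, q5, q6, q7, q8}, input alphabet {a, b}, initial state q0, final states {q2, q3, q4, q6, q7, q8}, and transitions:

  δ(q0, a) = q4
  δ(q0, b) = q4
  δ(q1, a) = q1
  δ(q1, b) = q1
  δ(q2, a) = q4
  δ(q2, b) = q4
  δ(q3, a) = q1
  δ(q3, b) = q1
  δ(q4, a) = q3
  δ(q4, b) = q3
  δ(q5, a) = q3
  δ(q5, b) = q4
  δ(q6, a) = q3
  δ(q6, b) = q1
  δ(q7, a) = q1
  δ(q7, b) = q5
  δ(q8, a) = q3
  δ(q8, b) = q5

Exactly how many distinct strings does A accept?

6

The useful subgraph on states {q0, q3, q4} is acyclic, so L(A) is finite; the longest accepting path visits 3 useful states, giving maximum string length 2.
Counting accepting paths from q0 by length: 2 of length 1, 4 of length 2. Total 6.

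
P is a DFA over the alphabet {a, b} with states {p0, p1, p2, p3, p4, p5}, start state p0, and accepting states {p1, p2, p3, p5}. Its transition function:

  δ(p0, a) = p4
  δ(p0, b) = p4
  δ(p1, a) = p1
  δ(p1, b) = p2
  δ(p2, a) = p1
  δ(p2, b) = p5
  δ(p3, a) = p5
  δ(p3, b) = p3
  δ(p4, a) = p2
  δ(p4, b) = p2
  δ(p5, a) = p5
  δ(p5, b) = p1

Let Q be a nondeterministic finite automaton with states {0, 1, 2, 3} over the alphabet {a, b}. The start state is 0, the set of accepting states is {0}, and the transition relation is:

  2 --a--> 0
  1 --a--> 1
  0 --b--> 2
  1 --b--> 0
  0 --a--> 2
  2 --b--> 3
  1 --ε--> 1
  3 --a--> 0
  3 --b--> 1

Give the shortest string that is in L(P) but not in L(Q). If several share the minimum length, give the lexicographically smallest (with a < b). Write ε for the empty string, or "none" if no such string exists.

ab

The string ab is accepted by P but not by Q.
No shorter string lies in the difference, and ab is the lexicographically first length-2 string in L(P) \ L(Q).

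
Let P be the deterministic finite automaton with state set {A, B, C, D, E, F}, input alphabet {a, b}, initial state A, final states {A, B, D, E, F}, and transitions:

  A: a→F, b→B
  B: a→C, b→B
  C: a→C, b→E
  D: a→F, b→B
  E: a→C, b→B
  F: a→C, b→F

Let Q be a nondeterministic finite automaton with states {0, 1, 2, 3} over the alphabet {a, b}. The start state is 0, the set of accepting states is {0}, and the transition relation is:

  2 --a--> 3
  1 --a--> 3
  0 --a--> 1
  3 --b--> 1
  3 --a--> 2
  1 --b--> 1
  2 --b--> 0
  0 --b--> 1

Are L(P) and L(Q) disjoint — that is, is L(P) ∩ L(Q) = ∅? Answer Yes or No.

The empty string ε is accepted by both P and Q.
Hence L(P) ∩ L(Q) ≠ ∅.

No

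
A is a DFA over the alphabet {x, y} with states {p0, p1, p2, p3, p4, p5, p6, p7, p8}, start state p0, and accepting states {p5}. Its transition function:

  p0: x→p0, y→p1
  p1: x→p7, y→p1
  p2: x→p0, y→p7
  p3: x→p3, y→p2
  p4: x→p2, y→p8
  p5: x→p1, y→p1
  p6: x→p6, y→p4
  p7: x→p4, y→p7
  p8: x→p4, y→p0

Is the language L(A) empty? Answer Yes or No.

Yes

The states reachable from the start state are {p0, p1, p2, p4, p7, p8}.
None of the accepting states {p5} is reachable, so no string is accepted and L(A) = ∅.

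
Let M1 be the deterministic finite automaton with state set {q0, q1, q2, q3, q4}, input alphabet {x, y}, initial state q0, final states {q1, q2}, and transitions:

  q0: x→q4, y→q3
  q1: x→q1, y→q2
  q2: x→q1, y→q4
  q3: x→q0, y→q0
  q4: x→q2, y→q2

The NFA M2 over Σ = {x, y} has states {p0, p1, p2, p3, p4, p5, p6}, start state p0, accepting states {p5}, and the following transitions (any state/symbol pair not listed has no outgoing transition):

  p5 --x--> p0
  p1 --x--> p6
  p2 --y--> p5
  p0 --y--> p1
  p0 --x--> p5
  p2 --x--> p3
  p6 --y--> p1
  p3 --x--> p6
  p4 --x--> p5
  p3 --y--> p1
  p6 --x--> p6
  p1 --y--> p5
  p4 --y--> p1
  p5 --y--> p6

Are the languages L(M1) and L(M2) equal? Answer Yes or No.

The string xx is accepted by M1 but rejected by M2.
So L(M1) ≠ L(M2).

No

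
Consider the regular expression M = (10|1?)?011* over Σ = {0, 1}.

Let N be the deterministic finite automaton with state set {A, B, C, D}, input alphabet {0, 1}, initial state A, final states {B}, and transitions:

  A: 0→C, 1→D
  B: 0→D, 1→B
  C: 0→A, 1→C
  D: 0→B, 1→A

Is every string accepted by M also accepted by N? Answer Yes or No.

The string 01 is in L(M) but not in L(N).
So L(M) ⊄ L(N).

No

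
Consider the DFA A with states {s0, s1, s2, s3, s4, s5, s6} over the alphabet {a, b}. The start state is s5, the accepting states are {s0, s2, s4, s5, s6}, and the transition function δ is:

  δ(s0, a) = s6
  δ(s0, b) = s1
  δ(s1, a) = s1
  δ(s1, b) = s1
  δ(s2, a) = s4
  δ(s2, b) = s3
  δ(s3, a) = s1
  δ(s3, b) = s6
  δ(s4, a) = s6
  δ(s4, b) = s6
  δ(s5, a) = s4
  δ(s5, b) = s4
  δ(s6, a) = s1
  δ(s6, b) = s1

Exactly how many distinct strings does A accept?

The useful subgraph on states {s4, s5, s6} is acyclic, so L(A) is finite; the longest accepting path visits 3 useful states, giving maximum string length 2.
Counting accepting paths from s5 by length: 1 of length 0, 2 of length 1, 4 of length 2. Total 7.

7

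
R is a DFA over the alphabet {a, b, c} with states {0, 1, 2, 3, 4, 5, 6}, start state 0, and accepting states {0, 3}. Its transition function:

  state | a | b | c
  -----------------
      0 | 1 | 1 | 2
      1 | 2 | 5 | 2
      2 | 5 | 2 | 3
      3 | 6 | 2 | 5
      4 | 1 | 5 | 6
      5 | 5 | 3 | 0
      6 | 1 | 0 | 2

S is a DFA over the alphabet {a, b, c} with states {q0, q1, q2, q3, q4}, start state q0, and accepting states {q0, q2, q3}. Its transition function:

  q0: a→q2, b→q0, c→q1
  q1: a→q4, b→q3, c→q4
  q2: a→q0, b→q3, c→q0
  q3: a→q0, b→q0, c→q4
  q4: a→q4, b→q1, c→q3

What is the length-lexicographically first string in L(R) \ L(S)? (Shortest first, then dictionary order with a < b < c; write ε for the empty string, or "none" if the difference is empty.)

The string cc is accepted by R but not by S.
No shorter string lies in the difference, and cc is the lexicographically first length-2 string in L(R) \ L(S).

cc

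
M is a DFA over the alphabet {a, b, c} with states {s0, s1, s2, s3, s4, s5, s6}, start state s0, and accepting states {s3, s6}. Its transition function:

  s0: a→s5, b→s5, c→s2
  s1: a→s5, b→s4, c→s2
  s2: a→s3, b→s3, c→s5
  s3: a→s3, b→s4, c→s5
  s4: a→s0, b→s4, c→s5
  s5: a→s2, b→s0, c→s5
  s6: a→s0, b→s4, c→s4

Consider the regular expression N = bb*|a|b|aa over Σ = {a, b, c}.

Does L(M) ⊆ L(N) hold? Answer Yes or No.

The string ca is in L(M) but not in L(N).
So L(M) ⊄ L(N).

No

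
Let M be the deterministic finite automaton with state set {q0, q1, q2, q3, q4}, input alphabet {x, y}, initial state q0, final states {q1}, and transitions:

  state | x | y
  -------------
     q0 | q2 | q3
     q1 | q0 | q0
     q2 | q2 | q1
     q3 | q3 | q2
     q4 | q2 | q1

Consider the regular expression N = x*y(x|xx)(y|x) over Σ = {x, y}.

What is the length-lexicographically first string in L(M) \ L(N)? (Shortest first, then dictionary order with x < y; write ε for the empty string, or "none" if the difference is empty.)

xy

The string xy is accepted by M but not by N.
No shorter string lies in the difference, and xy is the lexicographically first length-2 string in L(M) \ L(N).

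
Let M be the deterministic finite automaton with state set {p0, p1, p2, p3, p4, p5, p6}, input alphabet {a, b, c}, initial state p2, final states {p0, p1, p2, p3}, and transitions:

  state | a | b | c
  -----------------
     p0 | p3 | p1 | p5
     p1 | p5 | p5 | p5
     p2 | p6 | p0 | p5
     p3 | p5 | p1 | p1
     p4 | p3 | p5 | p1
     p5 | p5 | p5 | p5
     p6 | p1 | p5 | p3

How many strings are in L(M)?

The useful subgraph on states {p0, p1, p2, p3, p6} is acyclic, so L(M) is finite; the longest accepting path visits 4 useful states, giving maximum string length 3.
Counting accepting paths from p2 by length: 1 of length 0, 1 of length 1, 4 of length 2, 4 of length 3. Total 10.

10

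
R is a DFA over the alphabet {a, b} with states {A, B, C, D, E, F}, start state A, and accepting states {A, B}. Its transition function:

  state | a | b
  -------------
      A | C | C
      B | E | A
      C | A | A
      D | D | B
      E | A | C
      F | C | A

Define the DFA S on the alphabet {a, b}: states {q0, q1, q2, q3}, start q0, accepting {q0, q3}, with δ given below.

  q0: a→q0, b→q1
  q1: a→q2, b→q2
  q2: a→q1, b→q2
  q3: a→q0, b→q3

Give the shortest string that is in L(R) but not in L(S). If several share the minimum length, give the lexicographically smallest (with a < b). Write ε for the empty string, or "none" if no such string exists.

The string ab is accepted by R but not by S.
No shorter string lies in the difference, and ab is the lexicographically first length-2 string in L(R) \ L(S).

ab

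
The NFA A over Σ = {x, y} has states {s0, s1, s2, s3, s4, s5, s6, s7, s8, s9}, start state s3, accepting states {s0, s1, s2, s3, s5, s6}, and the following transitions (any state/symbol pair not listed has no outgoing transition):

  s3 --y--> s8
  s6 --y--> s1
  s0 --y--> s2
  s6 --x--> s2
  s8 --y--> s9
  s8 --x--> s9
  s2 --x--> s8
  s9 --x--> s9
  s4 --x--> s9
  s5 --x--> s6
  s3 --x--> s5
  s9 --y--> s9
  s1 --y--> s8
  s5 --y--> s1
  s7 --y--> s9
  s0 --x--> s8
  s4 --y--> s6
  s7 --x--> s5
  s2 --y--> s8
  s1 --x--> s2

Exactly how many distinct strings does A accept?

8

The useful subgraph on states {s1, s2, s3, s5, s6} is acyclic, so L(A) is finite; the longest accepting path visits 5 useful states, giving maximum string length 4.
Counting accepting paths from s3 by length: 1 of length 0, 1 of length 1, 2 of length 2, 3 of length 3, 1 of length 4. Total 8.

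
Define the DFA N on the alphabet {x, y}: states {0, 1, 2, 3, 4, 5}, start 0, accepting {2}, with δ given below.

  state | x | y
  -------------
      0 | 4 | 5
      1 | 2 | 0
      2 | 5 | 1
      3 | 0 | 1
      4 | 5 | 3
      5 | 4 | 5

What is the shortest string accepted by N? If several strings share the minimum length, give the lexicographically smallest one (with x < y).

A breadth-first search from 0 reaches an accepting state first via the path 0 → 4 → 3 → 1 → 2 on input xyyx.
No string of length < 4 is accepted (BFS exhausts all shorter strings without reaching an accepting state), and xyyx is the lexicographically least accepting string of length 4.

xyyx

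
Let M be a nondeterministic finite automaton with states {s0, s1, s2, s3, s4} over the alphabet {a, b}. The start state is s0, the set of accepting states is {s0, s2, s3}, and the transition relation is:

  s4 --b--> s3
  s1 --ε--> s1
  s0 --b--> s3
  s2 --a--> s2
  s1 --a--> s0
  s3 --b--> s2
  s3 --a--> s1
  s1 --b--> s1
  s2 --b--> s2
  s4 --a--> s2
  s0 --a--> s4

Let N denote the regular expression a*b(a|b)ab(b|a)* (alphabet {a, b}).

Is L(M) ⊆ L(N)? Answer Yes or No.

No

The empty string ε is in L(M) but not in L(N).
So L(M) ⊄ L(N).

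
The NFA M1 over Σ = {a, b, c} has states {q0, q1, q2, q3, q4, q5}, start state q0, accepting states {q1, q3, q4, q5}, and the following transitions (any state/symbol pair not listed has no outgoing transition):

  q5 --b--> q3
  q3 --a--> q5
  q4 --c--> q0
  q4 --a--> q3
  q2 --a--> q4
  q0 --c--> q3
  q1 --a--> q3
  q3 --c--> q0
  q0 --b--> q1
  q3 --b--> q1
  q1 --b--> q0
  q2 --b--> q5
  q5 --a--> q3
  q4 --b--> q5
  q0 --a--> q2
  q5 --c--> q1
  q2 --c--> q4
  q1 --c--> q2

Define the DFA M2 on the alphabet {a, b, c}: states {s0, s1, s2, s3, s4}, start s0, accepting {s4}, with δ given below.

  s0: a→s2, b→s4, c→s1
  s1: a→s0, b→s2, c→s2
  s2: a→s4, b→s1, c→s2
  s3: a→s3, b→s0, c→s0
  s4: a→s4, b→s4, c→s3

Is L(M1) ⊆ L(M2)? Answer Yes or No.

The string c is in L(M1) but not in L(M2).
So L(M1) ⊄ L(M2).

No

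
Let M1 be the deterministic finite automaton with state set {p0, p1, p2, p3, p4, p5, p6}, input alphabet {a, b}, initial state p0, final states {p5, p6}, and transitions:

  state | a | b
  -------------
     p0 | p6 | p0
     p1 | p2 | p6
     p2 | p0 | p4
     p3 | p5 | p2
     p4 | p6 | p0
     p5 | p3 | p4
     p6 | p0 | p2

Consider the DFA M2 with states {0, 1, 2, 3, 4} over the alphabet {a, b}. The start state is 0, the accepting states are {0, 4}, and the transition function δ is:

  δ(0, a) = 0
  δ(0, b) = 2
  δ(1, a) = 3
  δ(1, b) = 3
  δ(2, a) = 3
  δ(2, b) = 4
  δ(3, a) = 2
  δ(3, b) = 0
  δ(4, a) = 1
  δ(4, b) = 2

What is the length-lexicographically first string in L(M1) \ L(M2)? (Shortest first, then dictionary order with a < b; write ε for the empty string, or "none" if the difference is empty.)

ba

The string ba is accepted by M1 but not by M2.
No shorter string lies in the difference, and ba is the lexicographically first length-2 string in L(M1) \ L(M2).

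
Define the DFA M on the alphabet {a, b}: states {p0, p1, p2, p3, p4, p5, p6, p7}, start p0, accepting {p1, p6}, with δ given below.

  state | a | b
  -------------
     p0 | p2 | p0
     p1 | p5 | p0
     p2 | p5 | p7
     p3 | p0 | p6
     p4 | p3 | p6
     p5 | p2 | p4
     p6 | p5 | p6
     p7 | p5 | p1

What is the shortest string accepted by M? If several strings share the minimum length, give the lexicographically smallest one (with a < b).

A breadth-first search from p0 reaches an accepting state first via the path p0 → p2 → p7 → p1 on input abb.
No string of length < 3 is accepted (BFS exhausts all shorter strings without reaching an accepting state), and abb is the lexicographically least accepting string of length 3.

abb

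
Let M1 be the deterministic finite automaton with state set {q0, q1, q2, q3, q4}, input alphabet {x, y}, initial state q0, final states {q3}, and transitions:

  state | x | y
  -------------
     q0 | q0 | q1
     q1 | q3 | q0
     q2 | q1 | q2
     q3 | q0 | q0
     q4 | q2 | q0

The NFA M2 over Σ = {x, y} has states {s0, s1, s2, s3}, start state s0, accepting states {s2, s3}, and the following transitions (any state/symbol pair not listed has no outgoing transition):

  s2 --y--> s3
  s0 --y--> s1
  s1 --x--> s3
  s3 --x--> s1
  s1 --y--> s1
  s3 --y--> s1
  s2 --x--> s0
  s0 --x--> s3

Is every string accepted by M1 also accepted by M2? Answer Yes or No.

Exploring the product automaton M1 × M2 from the start pair (q0, s0), following both machines on each input symbol, reaches 5 state pairs: (q0, s0), (q0, s3), (q1, s1), (q0, s1), (q3, s3).
M1 accepts in {q3} and M2 accepts in {s2, s3}. The reachable pairs whose M1-component is accepting are (q3, s3); in each of them the M2-component is accepting too, so the product for L(M1) \ L(M2) (M1-component accepting, M2-component rejecting) has no reachable accepting pair and the difference is empty.
Hence every string in L(M1) is also in L(M2).

Yes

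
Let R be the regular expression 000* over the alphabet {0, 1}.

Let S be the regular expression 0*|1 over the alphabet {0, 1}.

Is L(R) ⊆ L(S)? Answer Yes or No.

Converting the expression R to a DFA (subset construction, then merging equivalent states) gives the minimal DFA with states {r0, r1, r2, r3}, start state r0, accepting states {r3} and transitions r0: 0→r1, 1→r2; r1: 0→r3, 1→r2; r2: 0→r2, 1→r2; r3: 0→r3, 1→r2.
Converting the expression S to a DFA (subset construction, then merging equivalent states) gives the minimal DFA with states {s0, s1, s2, s3}, start state s0, accepting states {s0, s1, s2} and transitions s0: 0→s1, 1→s2; s1: 0→s1, 1→s3; s2: 0→s3, 1→s3; s3: 0→s3, 1→s3.
Exploring the product automaton R × S from the start pair (r0, s0), following both machines on each input symbol, reaches 5 state pairs: (r0, s0), (r1, s1), (r2, s2), (r3, s1), (r2, s3).
R accepts in {r3} and S accepts in {s0, s1, s2}. The reachable pairs whose R-component is accepting are (r3, s1); in each of them the S-component is accepting too, so the product for L(R) \ L(S) (R-component accepting, S-component rejecting) has no reachable accepting pair and the difference is empty.
Hence every string in L(R) is also in L(S).

Yes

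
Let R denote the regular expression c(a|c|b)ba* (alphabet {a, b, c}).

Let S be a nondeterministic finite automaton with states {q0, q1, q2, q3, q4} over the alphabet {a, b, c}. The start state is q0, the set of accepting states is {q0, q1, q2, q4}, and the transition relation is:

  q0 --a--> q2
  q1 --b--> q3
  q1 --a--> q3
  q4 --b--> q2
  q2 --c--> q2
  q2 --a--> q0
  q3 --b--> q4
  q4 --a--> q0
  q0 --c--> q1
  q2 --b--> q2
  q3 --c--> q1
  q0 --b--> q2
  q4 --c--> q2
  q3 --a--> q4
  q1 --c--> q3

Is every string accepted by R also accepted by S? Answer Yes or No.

Converting the expression R to a DFA (subset construction, then merging equivalent states) gives the minimal DFA with states {r0, r1, r2, r3, r4}, start state r0, accepting states {r4} and transitions r0: a→r1, b→r1, c→r2; r1: a→r1, b→r1, c→r1; r2: a→r3, b→r3, c→r3; r3: a→r1, b→r4, c→r1; r4: a→r4, b→r1, c→r1.
Exploring the product automaton R × S from the start pair (r0, q0), following both machines on each input symbol, reaches 11 state pairs: (r0, q0), (r1, q2), (r2, q1), (r1, q0), (r3, q3), (r1, q1), (r1, q4), (r4, q4), (r1, q3), (r4, q0), (r4, q2).
R accepts in {r4} and S accepts in {q0, q1, q2, q4}. The reachable pairs whose R-component is accepting are (r4, q4), (r4, q0), (r4, q2); in each of them the S-component is accepting too, so the product for L(R) \ L(S) (R-component accepting, S-component rejecting) has no reachable accepting pair and the difference is empty.
Hence every string in L(R) is also in L(S).

Yes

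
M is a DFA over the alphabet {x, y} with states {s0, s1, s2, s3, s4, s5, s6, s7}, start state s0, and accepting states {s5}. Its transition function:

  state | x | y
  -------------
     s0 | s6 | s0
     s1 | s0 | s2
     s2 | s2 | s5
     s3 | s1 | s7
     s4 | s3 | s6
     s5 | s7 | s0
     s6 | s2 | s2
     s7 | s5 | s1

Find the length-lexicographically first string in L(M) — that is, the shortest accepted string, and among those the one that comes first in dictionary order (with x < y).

A breadth-first search from s0 reaches an accepting state first via the path s0 → s6 → s2 → s5 on input xxy.
No string of length < 3 is accepted (BFS exhausts all shorter strings without reaching an accepting state), and xxy is the lexicographically least accepting string of length 3.

xxy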